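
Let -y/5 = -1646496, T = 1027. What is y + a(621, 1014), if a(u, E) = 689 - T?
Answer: 8232142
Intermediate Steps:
a(u, E) = -338 (a(u, E) = 689 - 1*1027 = 689 - 1027 = -338)
y = 8232480 (y = -5*(-1646496) = 8232480)
y + a(621, 1014) = 8232480 - 338 = 8232142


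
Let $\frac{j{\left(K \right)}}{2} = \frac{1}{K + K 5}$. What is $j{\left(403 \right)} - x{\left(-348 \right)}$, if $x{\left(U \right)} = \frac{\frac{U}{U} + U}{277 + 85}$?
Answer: $\frac{419885}{437658} \approx 0.95939$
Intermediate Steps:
$j{\left(K \right)} = \frac{1}{3 K}$ ($j{\left(K \right)} = \frac{2}{K + K 5} = \frac{2}{K + 5 K} = \frac{2}{6 K} = 2 \frac{1}{6 K} = \frac{1}{3 K}$)
$x{\left(U \right)} = \frac{1}{362} + \frac{U}{362}$ ($x{\left(U \right)} = \frac{1 + U}{362} = \left(1 + U\right) \frac{1}{362} = \frac{1}{362} + \frac{U}{362}$)
$j{\left(403 \right)} - x{\left(-348 \right)} = \frac{1}{3 \cdot 403} - \left(\frac{1}{362} + \frac{1}{362} \left(-348\right)\right) = \frac{1}{3} \cdot \frac{1}{403} - \left(\frac{1}{362} - \frac{174}{181}\right) = \frac{1}{1209} - - \frac{347}{362} = \frac{1}{1209} + \frac{347}{362} = \frac{419885}{437658}$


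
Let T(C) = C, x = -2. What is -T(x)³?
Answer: 8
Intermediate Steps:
-T(x)³ = -1*(-2)³ = -1*(-8) = 8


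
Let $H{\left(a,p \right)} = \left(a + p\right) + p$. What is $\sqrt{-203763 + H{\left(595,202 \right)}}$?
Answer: $2 i \sqrt{50691} \approx 450.29 i$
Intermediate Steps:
$H{\left(a,p \right)} = a + 2 p$
$\sqrt{-203763 + H{\left(595,202 \right)}} = \sqrt{-203763 + \left(595 + 2 \cdot 202\right)} = \sqrt{-203763 + \left(595 + 404\right)} = \sqrt{-203763 + 999} = \sqrt{-202764} = 2 i \sqrt{50691}$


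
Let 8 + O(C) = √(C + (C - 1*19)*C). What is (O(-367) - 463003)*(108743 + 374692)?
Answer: -223835722785 + 483435*√141295 ≈ -2.2365e+11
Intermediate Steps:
O(C) = -8 + √(C + C*(-19 + C)) (O(C) = -8 + √(C + (C - 1*19)*C) = -8 + √(C + (C - 19)*C) = -8 + √(C + (-19 + C)*C) = -8 + √(C + C*(-19 + C)))
(O(-367) - 463003)*(108743 + 374692) = ((-8 + √(-367*(-18 - 367))) - 463003)*(108743 + 374692) = ((-8 + √(-367*(-385))) - 463003)*483435 = ((-8 + √141295) - 463003)*483435 = (-463011 + √141295)*483435 = -223835722785 + 483435*√141295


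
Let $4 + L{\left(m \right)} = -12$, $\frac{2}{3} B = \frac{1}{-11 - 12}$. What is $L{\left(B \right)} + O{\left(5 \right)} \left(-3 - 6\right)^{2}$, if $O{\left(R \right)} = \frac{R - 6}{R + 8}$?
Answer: $- \frac{289}{13} \approx -22.231$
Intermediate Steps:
$O{\left(R \right)} = \frac{-6 + R}{8 + R}$
$B = - \frac{3}{46}$ ($B = \frac{3}{2 \left(-11 - 12\right)} = \frac{3}{2 \left(-23\right)} = \frac{3}{2} \left(- \frac{1}{23}\right) = - \frac{3}{46} \approx -0.065217$)
$L{\left(m \right)} = -16$ ($L{\left(m \right)} = -4 - 12 = -16$)
$L{\left(B \right)} + O{\left(5 \right)} \left(-3 - 6\right)^{2} = -16 + \frac{-6 + 5}{8 + 5} \left(-3 - 6\right)^{2} = -16 + \frac{1}{13} \left(-1\right) \left(-9\right)^{2} = -16 + \frac{1}{13} \left(-1\right) 81 = -16 - \frac{81}{13} = - \frac{289}{13}$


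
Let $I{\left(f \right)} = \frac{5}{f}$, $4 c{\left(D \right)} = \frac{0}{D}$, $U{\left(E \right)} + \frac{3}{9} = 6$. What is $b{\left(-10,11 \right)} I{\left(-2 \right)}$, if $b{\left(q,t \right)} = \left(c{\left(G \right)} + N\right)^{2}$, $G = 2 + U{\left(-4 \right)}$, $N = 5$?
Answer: $- \frac{125}{2} \approx -62.5$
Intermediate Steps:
$U{\left(E \right)} = \frac{17}{3}$ ($U{\left(E \right)} = - \frac{1}{3} + 6 = \frac{17}{3}$)
$G = \frac{23}{3}$ ($G = 2 + \frac{17}{3} = \frac{23}{3} \approx 7.6667$)
$c{\left(D \right)} = 0$ ($c{\left(D \right)} = \frac{0 \frac{1}{D}}{4} = \frac{1}{4} \cdot 0 = 0$)
$b{\left(q,t \right)} = 25$ ($b{\left(q,t \right)} = \left(0 + 5\right)^{2} = 5^{2} = 25$)
$b{\left(-10,11 \right)} I{\left(-2 \right)} = 25 \frac{5}{-2} = 25 \cdot 5 \left(- \frac{1}{2}\right) = 25 \left(- \frac{5}{2}\right) = - \frac{125}{2}$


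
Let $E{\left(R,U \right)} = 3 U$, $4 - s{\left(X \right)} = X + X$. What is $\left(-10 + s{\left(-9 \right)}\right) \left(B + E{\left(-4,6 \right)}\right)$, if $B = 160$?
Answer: $2136$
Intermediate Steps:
$s{\left(X \right)} = 4 - 2 X$ ($s{\left(X \right)} = 4 - \left(X + X\right) = 4 - 2 X$)
$\left(-10 + s{\left(-9 \right)}\right) \left(B + E{\left(-4,6 \right)}\right) = \left(-10 + \left(4 - -18\right)\right) \left(160 + 3 \cdot 6\right) = \left(-10 + \left(4 + 18\right)\right) \left(160 + 18\right) = \left(-10 + 22\right) 178 = 12 \cdot 178 = 2136$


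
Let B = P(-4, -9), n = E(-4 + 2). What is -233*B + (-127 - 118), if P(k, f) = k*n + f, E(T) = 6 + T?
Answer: 5580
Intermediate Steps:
n = 4 (n = 6 + (-4 + 2) = 6 - 2 = 4)
P(k, f) = f + 4*k (P(k, f) = k*4 + f = 4*k + f = f + 4*k)
B = -25 (B = -9 + 4*(-4) = -9 - 16 = -25)
-233*B + (-127 - 118) = -233*(-25) + (-127 - 118) = 5825 - 245 = 5580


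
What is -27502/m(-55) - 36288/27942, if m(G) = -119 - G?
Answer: 63844871/149024 ≈ 428.42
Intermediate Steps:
-27502/m(-55) - 36288/27942 = -27502/(-119 - 1*(-55)) - 36288/27942 = -27502/(-119 + 55) - 36288*1/27942 = -27502/(-64) - 6048/4657 = -27502*(-1/64) - 6048/4657 = 13751/32 - 6048/4657 = 63844871/149024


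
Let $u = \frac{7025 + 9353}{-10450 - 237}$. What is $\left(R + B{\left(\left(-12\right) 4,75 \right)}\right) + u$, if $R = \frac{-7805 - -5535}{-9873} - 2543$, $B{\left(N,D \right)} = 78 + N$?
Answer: $- \frac{265290983767}{105512751} \approx -2514.3$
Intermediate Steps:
$u = - \frac{16378}{10687}$ ($u = \frac{16378}{-10687} = 16378 \left(- \frac{1}{10687}\right) = - \frac{16378}{10687} \approx -1.5325$)
$R = - \frac{25104769}{9873}$ ($R = \left(-7805 + 5535\right) \left(- \frac{1}{9873}\right) - 2543 = \left(-2270\right) \left(- \frac{1}{9873}\right) - 2543 = \frac{2270}{9873} - 2543 = - \frac{25104769}{9873} \approx -2542.8$)
$\left(R + B{\left(\left(-12\right) 4,75 \right)}\right) + u = \left(- \frac{25104769}{9873} + \left(78 - 48\right)\right) - \frac{16378}{10687} = \left(- \frac{25104769}{9873} + 30\right) - \frac{16378}{10687} = - \frac{24808579}{9873} - \frac{16378}{10687} = - \frac{265290983767}{105512751}$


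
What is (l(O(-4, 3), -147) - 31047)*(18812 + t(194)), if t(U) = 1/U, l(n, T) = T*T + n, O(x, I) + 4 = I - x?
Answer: -34433306115/194 ≈ -1.7749e+8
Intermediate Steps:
O(x, I) = -4 + I - x (O(x, I) = -4 + (I - x) = -4 + I - x)
l(n, T) = n + T**2 (l(n, T) = T**2 + n = n + T**2)
(l(O(-4, 3), -147) - 31047)*(18812 + t(194)) = (((-4 + 3 - 1*(-4)) + (-147)**2) - 31047)*(18812 + 1/194) = (((-4 + 3 + 4) + 21609) - 31047)*(18812 + 1/194) = ((3 + 21609) - 31047)*(3649529/194) = (21612 - 31047)*(3649529/194) = -9435*3649529/194 = -34433306115/194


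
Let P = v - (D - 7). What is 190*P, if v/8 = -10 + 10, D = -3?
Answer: 1900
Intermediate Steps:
v = 0 (v = 8*(-10 + 10) = 8*0 = 0)
P = 10 (P = 0 - (-3 - 7) = 0 - 1*(-10) = 0 + 10 = 10)
190*P = 190*10 = 1900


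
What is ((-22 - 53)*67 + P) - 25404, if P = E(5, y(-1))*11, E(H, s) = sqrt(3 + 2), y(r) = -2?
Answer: -30429 + 11*sqrt(5) ≈ -30404.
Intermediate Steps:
E(H, s) = sqrt(5)
P = 11*sqrt(5) (P = sqrt(5)*11 = 11*sqrt(5) ≈ 24.597)
((-22 - 53)*67 + P) - 25404 = ((-22 - 53)*67 + 11*sqrt(5)) - 25404 = (-75*67 + 11*sqrt(5)) - 25404 = (-5025 + 11*sqrt(5)) - 25404 = -30429 + 11*sqrt(5)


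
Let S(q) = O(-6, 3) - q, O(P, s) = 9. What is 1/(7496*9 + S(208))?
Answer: 1/67265 ≈ 1.4867e-5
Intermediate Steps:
S(q) = 9 - q
1/(7496*9 + S(208)) = 1/(7496*9 + (9 - 1*208)) = 1/(67464 + (9 - 208)) = 1/(67464 - 199) = 1/67265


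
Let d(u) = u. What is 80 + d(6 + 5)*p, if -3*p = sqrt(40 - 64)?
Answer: 80 - 22*I*sqrt(6)/3 ≈ 80.0 - 17.963*I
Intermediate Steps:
p = -2*I*sqrt(6)/3 (p = -sqrt(40 - 64)/3 = -2*I*sqrt(6)/3 ≈ -1.633*I)
80 + d(6 + 5)*p = 80 + (6 + 5)*(-2*I*sqrt(6)/3) = 80 + 11*(-2*I*sqrt(6)/3) = 80 - 22*I*sqrt(6)/3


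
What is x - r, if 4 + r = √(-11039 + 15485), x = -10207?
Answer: -10203 - 3*√494 ≈ -10270.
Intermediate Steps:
r = -4 + 3*√494 (r = -4 + √(-11039 + 15485) = -4 + √4446 = -4 + 3*√494 ≈ 62.678)
x - r = -10207 - (-4 + 3*√494) = -10207 + (4 - 3*√494) = -10203 - 3*√494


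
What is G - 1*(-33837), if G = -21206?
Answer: 12631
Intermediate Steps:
G - 1*(-33837) = -21206 - 1*(-33837) = -21206 + 33837 = 12631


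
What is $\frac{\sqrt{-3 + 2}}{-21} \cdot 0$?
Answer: $0$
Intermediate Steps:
$\frac{\sqrt{-3 + 2}}{-21} \cdot 0 = \sqrt{-1} \left(- \frac{1}{21}\right) 0 = i \left(- \frac{1}{21}\right) 0 = - \frac{i}{21} \cdot 0 = 0$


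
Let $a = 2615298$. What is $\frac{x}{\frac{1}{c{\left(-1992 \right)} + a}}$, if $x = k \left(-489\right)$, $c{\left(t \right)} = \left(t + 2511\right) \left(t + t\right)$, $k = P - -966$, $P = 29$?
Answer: $-266438491110$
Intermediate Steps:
$k = 995$ ($k = 29 - -966 = 29 + 966 = 995$)
$c{\left(t \right)} = 2 t \left(2511 + t\right)$ ($c{\left(t \right)} = \left(2511 + t\right) 2 t = 2 t \left(2511 + t\right)$)
$x = -486555$ ($x = 995 \left(-489\right) = -486555$)
$\frac{x}{\frac{1}{c{\left(-1992 \right)} + a}} = - \frac{486555}{\frac{1}{2 \left(-1992\right) \left(2511 - 1992\right) + 2615298}} = - \frac{486555}{\frac{1}{2 \left(-1992\right) 519 + 2615298}} = - \frac{486555}{\frac{1}{-2067696 + 2615298}} = - \frac{486555}{\frac{1}{547602}} = - 486555 \frac{1}{\frac{1}{547602}} = \left(-486555\right) 547602 = -266438491110$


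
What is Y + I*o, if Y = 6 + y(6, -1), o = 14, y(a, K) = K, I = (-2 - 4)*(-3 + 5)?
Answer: -163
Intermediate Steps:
I = -12 (I = -6*2 = -12)
Y = 5 (Y = 6 - 1 = 5)
Y + I*o = 5 - 12*14 = 5 - 168 = -163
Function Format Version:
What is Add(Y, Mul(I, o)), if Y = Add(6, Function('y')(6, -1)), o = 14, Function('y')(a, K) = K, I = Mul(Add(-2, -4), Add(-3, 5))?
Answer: -163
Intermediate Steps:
I = -12 (I = Mul(-6, 2) = -12)
Y = 5 (Y = Add(6, -1) = 5)
Add(Y, Mul(I, o)) = Add(5, Mul(-12, 14)) = Add(5, -168) = -163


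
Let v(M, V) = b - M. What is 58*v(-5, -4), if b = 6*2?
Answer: 986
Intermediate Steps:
b = 12
v(M, V) = 12 - M
58*v(-5, -4) = 58*(12 - 1*(-5)) = 58*(12 + 5) = 58*17 = 986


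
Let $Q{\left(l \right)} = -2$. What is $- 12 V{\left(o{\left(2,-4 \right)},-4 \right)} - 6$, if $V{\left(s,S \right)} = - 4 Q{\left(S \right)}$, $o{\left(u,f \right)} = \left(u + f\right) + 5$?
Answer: $-102$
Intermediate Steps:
$o{\left(u,f \right)} = 5 + f + u$ ($o{\left(u,f \right)} = \left(f + u\right) + 5 = 5 + f + u$)
$V{\left(s,S \right)} = 8$ ($V{\left(s,S \right)} = \left(-4\right) \left(-2\right) = 8$)
$- 12 V{\left(o{\left(2,-4 \right)},-4 \right)} - 6 = \left(-12\right) 8 - 6 = -96 - 6 = -102$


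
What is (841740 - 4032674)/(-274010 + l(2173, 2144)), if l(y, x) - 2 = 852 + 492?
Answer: 1595467/136332 ≈ 11.703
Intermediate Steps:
l(y, x) = 1346 (l(y, x) = 2 + (852 + 492) = 2 + 1344 = 1346)
(841740 - 4032674)/(-274010 + l(2173, 2144)) = (841740 - 4032674)/(-274010 + 1346) = -3190934/(-272664) = -3190934*(-1/272664) = 1595467/136332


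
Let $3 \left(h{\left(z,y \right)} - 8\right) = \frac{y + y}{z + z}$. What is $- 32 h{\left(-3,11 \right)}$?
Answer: $- \frac{1952}{9} \approx -216.89$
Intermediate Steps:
$h{\left(z,y \right)} = 8 + \frac{y}{3 z}$ ($h{\left(z,y \right)} = 8 + \frac{\left(y + y\right) \frac{1}{z + z}}{3} = 8 + \frac{2 y \frac{1}{2 z}}{3} = 8 + \frac{y \frac{1}{z}}{3} = 8 + \frac{y}{3 z}$)
$- 32 h{\left(-3,11 \right)} = - 32 \left(8 + \frac{1}{3} \cdot 11 \frac{1}{-3}\right) = - 32 \left(8 + \frac{1}{3} \cdot 11 \left(- \frac{1}{3}\right)\right) = - 32 \left(8 - \frac{11}{9}\right) = \left(-32\right) \frac{61}{9} = - \frac{1952}{9}$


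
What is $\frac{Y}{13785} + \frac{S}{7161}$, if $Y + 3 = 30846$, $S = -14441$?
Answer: $\frac{1037978}{4700685} \approx 0.22081$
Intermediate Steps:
$Y = 30843$ ($Y = -3 + 30846 = 30843$)
$\frac{Y}{13785} + \frac{S}{7161} = \frac{30843}{13785} - \frac{14441}{7161} = 30843 \cdot \frac{1}{13785} - \frac{2063}{1023} = \frac{10281}{4595} - \frac{2063}{1023} = \frac{1037978}{4700685}$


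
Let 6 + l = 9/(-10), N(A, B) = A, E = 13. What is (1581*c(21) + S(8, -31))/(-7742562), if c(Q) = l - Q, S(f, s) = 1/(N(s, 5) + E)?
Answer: 992474/174207645 ≈ 0.0056971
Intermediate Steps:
l = -69/10 (l = -6 + 9/(-10) = -6 + 9*(-1/10) = -6 - 9/10 = -69/10 ≈ -6.9000)
S(f, s) = 1/(13 + s) (S(f, s) = 1/(s + 13) = 1/(13 + s))
c(Q) = -69/10 - Q
(1581*c(21) + S(8, -31))/(-7742562) = (1581*(-69/10 - 1*21) + 1/(13 - 31))/(-7742562) = (1581*(-69/10 - 21) + 1/(-18))*(-1/7742562) = (1581*(-279/10) - 1/18)*(-1/7742562) = (-441099/10 - 1/18)*(-1/7742562) = -1984948/45*(-1/7742562) = 992474/174207645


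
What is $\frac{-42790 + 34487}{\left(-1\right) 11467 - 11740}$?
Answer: $\frac{361}{1009} \approx 0.35778$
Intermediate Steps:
$\frac{-42790 + 34487}{\left(-1\right) 11467 - 11740} = - \frac{8303}{-11467 - 11740} = - \frac{8303}{-23207} = \left(-8303\right) \left(- \frac{1}{23207}\right) = \frac{361}{1009}$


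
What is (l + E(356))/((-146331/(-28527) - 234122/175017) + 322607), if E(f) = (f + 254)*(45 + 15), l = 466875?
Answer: 3260317310775/2089107799426 ≈ 1.5606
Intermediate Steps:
E(f) = 15240 + 60*f (E(f) = (254 + f)*60 = 15240 + 60*f)
(l + E(356))/((-146331/(-28527) - 234122/175017) + 322607) = (466875 + (15240 + 60*356))/((-146331/(-28527) - 234122/175017) + 322607) = (466875 + (15240 + 21360))/((-146331*(-1/28527) - 234122*1/175017) + 322607) = (466875 + 36600)/((48777/9509 - 234122/175017) + 322607) = 503475/(24554623/6475629 + 322607) = 503475/(2089107799426/6475629) = 503475*(6475629/2089107799426) = 3260317310775/2089107799426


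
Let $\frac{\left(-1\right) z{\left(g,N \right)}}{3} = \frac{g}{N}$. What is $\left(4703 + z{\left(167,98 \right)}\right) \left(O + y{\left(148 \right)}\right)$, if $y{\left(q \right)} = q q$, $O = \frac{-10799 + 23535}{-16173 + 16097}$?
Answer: $\frac{95069312928}{931} \approx 1.0212 \cdot 10^{8}$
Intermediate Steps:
$O = - \frac{3184}{19}$ ($O = \frac{12736}{-76} = 12736 \left(- \frac{1}{76}\right) = - \frac{3184}{19} \approx -167.58$)
$z{\left(g,N \right)} = - \frac{3 g}{N}$ ($z{\left(g,N \right)} = - 3 \frac{g}{N} = - \frac{3 g}{N}$)
$y{\left(q \right)} = q^{2}$
$\left(4703 + z{\left(167,98 \right)}\right) \left(O + y{\left(148 \right)}\right) = \left(4703 - \frac{501}{98}\right) \left(- \frac{3184}{19} + 148^{2}\right) = \left(4703 - 501 \cdot \frac{1}{98}\right) \left(- \frac{3184}{19} + 21904\right) = \left(4703 - \frac{501}{98}\right) \frac{412992}{19} = \frac{460393}{98} \cdot \frac{412992}{19} = \frac{95069312928}{931}$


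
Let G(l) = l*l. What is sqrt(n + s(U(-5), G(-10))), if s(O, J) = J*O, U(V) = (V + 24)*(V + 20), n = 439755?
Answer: sqrt(468255) ≈ 684.29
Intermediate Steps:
U(V) = (20 + V)*(24 + V) (U(V) = (24 + V)*(20 + V) = (20 + V)*(24 + V))
G(l) = l**2
sqrt(n + s(U(-5), G(-10))) = sqrt(439755 + (-10)**2*(480 + (-5)**2 + 44*(-5))) = sqrt(439755 + 100*(480 + 25 - 220)) = sqrt(439755 + 100*285) = sqrt(439755 + 28500) = sqrt(468255)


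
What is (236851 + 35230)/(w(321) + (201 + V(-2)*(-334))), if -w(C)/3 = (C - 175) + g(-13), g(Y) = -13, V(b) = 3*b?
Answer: 272081/1806 ≈ 150.65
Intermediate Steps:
w(C) = 564 - 3*C (w(C) = -3*((C - 175) - 13) = -3*((-175 + C) - 13) = -3*(-188 + C) = 564 - 3*C)
(236851 + 35230)/(w(321) + (201 + V(-2)*(-334))) = (236851 + 35230)/((564 - 3*321) + (201 + (3*(-2))*(-334))) = 272081/((564 - 963) + (201 - 6*(-334))) = 272081/(-399 + (201 + 2004)) = 272081/(-399 + 2205) = 272081/1806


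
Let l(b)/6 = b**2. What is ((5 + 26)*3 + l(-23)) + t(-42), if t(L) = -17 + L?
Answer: 3208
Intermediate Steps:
l(b) = 6*b**2
((5 + 26)*3 + l(-23)) + t(-42) = ((5 + 26)*3 + 6*(-23)**2) + (-17 - 42) = (31*3 + 6*529) - 59 = (93 + 3174) - 59 = 3267 - 59 = 3208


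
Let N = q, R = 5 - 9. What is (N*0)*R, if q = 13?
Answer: 0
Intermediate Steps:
R = -4
N = 13
(N*0)*R = (13*0)*(-4) = 0*(-4) = 0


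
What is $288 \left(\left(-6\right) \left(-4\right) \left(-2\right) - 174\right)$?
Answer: $-63936$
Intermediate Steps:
$288 \left(\left(-6\right) \left(-4\right) \left(-2\right) - 174\right) = 288 \left(24 \left(-2\right) - 174\right) = 288 \left(-48 - 174\right) = 288 \left(-222\right) = -63936$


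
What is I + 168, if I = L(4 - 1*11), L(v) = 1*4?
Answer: 172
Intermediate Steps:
L(v) = 4
I = 4
I + 168 = 4 + 168 = 172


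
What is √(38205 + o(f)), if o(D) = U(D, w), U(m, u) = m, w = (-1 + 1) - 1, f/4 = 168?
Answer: √38877 ≈ 197.17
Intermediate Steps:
f = 672 (f = 4*168 = 672)
w = -1 (w = 0 - 1 = -1)
o(D) = D
√(38205 + o(f)) = √(38205 + 672) = √38877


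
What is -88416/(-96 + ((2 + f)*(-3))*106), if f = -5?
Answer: -14736/143 ≈ -103.05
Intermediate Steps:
-88416/(-96 + ((2 + f)*(-3))*106) = -88416/(-96 + ((2 - 5)*(-3))*106) = -88416/(-96 - 3*(-3)*106) = -88416/(-96 + 9*106) = -88416/(-96 + 954) = -88416/858 = -88416*1/858 = -14736/143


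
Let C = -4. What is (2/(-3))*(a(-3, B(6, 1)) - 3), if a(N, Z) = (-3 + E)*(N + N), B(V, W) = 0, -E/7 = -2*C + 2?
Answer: -290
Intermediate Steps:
E = -70 (E = -7*(-2*(-4) + 2) = -7*(8 + 2) = -7*10 = -70)
a(N, Z) = -146*N (a(N, Z) = (-3 - 70)*(N + N) = -146*N)
(2/(-3))*(a(-3, B(6, 1)) - 3) = (2/(-3))*(-146*(-3) - 3) = (2*(-⅓))*(438 - 3) = -⅔*435 = -290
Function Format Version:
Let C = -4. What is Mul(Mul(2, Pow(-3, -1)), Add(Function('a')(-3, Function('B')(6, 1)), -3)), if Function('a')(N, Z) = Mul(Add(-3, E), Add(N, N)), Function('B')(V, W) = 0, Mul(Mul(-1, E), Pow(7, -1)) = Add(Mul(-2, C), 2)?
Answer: -290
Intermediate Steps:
E = -70 (E = Mul(-7, Add(Mul(-2, -4), 2)) = Mul(-7, Add(8, 2)) = Mul(-7, 10) = -70)
Function('a')(N, Z) = Mul(-146, N) (Function('a')(N, Z) = Mul(Add(-3, -70), Add(N, N)) = Mul(-73, Mul(2, N)) = Mul(-146, N))
Mul(Mul(2, Pow(-3, -1)), Add(Function('a')(-3, Function('B')(6, 1)), -3)) = Mul(Mul(2, Pow(-3, -1)), Add(Mul(-146, -3), -3)) = Mul(Mul(2, Rational(-1, 3)), Add(438, -3)) = Mul(Rational(-2, 3), 435) = -290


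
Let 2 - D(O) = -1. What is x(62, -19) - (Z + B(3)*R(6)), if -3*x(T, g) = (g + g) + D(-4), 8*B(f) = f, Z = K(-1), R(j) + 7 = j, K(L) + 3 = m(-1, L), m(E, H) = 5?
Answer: 241/24 ≈ 10.042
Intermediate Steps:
K(L) = 2 (K(L) = -3 + 5 = 2)
R(j) = -7 + j
D(O) = 3 (D(O) = 2 - 1*(-1) = 2 + 1 = 3)
Z = 2
B(f) = f/8
x(T, g) = -1 - 2*g/3 (x(T, g) = -((g + g) + 3)/3 = -(2*g + 3)/3 = -(3 + 2*g)/3 = -1 - 2*g/3)
x(62, -19) - (Z + B(3)*R(6)) = (-1 - 2/3*(-19)) - (2 + ((1/8)*3)*(-7 + 6)) = (-1 + 38/3) - (2 + (3/8)*(-1)) = 35/3 - (2 - 3/8) = 35/3 - 1*13/8 = 35/3 - 13/8 = 241/24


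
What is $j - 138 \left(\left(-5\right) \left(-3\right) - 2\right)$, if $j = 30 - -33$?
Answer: $-1731$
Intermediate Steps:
$j = 63$ ($j = 30 + 33 = 63$)
$j - 138 \left(\left(-5\right) \left(-3\right) - 2\right) = 63 - 138 \left(\left(-5\right) \left(-3\right) - 2\right) = 63 - 138 \left(15 - 2\right) = 63 - 1794 = -1731$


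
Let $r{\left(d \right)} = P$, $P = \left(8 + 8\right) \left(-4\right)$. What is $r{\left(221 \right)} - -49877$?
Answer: $49813$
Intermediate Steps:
$P = -64$ ($P = 16 \left(-4\right) = -64$)
$r{\left(d \right)} = -64$
$r{\left(221 \right)} - -49877 = -64 - -49877 = -64 + 49877 = 49813$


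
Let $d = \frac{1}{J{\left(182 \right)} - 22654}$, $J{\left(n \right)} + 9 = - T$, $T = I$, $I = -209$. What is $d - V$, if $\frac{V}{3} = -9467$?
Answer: $\frac{637716053}{22454} \approx 28401.0$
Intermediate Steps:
$T = -209$
$V = -28401$ ($V = 3 \left(-9467\right) = -28401$)
$J{\left(n \right)} = 200$ ($J{\left(n \right)} = -9 - -209 = -9 + 209 = 200$)
$d = - \frac{1}{22454}$ ($d = \frac{1}{200 - 22654} = \frac{1}{-22454} = - \frac{1}{22454} \approx -4.4535 \cdot 10^{-5}$)
$d - V = - \frac{1}{22454} - -28401 = - \frac{1}{22454} + 28401 = \frac{637716053}{22454}$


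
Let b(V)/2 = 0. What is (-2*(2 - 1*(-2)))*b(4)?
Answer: 0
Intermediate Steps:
b(V) = 0 (b(V) = 2*0 = 0)
(-2*(2 - 1*(-2)))*b(4) = -2*(2 - 1*(-2))*0 = -2*(2 + 2)*0 = -2*4*0 = -8*0 = 0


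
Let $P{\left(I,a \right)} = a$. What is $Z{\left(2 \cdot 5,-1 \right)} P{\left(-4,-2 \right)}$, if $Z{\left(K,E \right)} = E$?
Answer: $2$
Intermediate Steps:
$Z{\left(2 \cdot 5,-1 \right)} P{\left(-4,-2 \right)} = \left(-1\right) \left(-2\right) = 2$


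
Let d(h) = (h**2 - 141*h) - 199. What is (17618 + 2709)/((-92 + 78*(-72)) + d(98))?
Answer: -20327/10121 ≈ -2.0084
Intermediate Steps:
d(h) = -199 + h**2 - 141*h
(17618 + 2709)/((-92 + 78*(-72)) + d(98)) = (17618 + 2709)/((-92 + 78*(-72)) + (-199 + 98**2 - 141*98)) = 20327/((-92 - 5616) + (-199 + 9604 - 13818)) = 20327/(-5708 - 4413) = 20327/(-10121) = 20327*(-1/10121) = -20327/10121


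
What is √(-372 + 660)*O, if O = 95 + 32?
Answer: 1524*√2 ≈ 2155.3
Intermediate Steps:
O = 127
√(-372 + 660)*O = √(-372 + 660)*127 = √288*127 = (12*√2)*127 = 1524*√2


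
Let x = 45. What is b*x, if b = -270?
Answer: -12150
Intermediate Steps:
b*x = -270*45 = -12150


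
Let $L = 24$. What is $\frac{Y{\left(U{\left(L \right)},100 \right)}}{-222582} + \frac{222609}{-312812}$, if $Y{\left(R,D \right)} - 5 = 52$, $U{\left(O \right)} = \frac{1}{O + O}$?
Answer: $- \frac{8261097787}{11604386764} \approx -0.71189$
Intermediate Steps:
$U{\left(O \right)} = \frac{1}{2 O}$
$Y{\left(R,D \right)} = 57$ ($Y{\left(R,D \right)} = 5 + 52 = 57$)
$\frac{Y{\left(U{\left(L \right)},100 \right)}}{-222582} + \frac{222609}{-312812} = \frac{57}{-222582} + \frac{222609}{-312812} = 57 \left(- \frac{1}{222582}\right) + 222609 \left(- \frac{1}{312812}\right) = - \frac{19}{74194} - \frac{222609}{312812} = - \frac{8261097787}{11604386764}$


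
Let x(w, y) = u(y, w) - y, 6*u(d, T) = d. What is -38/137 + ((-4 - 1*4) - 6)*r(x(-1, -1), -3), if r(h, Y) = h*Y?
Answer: 4757/137 ≈ 34.723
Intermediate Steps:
u(d, T) = d/6
x(w, y) = -5*y/6 (x(w, y) = y/6 - y = -5*y/6)
r(h, Y) = Y*h
-38/137 + ((-4 - 1*4) - 6)*r(x(-1, -1), -3) = -38/137 + ((-4 - 1*4) - 6)*(-(-5)*(-1)/2) = (1/137)*(-38) + ((-4 - 4) - 6)*(-3*5/6) = -38/137 + (-8 - 6)*(-5/2) = -38/137 - 14*(-5/2) = -38/137 + 35 = 4757/137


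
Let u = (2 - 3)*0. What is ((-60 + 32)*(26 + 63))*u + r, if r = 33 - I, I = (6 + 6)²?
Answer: -111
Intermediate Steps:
I = 144 (I = 12² = 144)
r = -111 (r = 33 - 1*144 = 33 - 144 = -111)
u = 0 (u = -1*0 = 0)
((-60 + 32)*(26 + 63))*u + r = ((-60 + 32)*(26 + 63))*0 - 111 = -28*89*0 - 111 = -2492*0 - 111 = 0 - 111 = -111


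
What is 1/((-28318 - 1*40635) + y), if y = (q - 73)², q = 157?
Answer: -1/61897 ≈ -1.6156e-5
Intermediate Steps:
y = 7056 (y = (157 - 73)² = 84² = 7056)
1/((-28318 - 1*40635) + y) = 1/((-28318 - 1*40635) + 7056) = 1/((-28318 - 40635) + 7056) = 1/(-68953 + 7056) = 1/(-61897) = -1/61897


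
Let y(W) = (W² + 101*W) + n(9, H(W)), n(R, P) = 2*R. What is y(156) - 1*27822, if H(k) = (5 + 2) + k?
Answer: 12288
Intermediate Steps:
H(k) = 7 + k
y(W) = 18 + W² + 101*W (y(W) = (W² + 101*W) + 2*9 = (W² + 101*W) + 18 = 18 + W² + 101*W)
y(156) - 1*27822 = (18 + 156² + 101*156) - 1*27822 = (18 + 24336 + 15756) - 27822 = 40110 - 27822 = 12288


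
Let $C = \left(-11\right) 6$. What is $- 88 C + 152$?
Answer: $5960$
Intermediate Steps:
$C = -66$
$- 88 C + 152 = \left(-88\right) \left(-66\right) + 152 = 5808 + 152 = 5960$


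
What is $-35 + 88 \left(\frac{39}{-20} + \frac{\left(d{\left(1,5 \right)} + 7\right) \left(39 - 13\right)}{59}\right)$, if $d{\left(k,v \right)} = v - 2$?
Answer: $\frac{53453}{295} \approx 181.2$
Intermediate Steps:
$d{\left(k,v \right)} = -2 + v$
$-35 + 88 \left(\frac{39}{-20} + \frac{\left(d{\left(1,5 \right)} + 7\right) \left(39 - 13\right)}{59}\right) = -35 + 88 \left(\frac{39}{-20} + \frac{\left(\left(-2 + 5\right) + 7\right) \left(39 - 13\right)}{59}\right) = -35 + 88 \left(39 \left(- \frac{1}{20}\right) + \left(3 + 7\right) 26 \cdot \frac{1}{59}\right) = -35 + 88 \left(- \frac{39}{20} + 10 \cdot 26 \cdot \frac{1}{59}\right) = -35 + 88 \left(- \frac{39}{20} + 260 \cdot \frac{1}{59}\right) = -35 + 88 \left(- \frac{39}{20} + \frac{260}{59}\right) = -35 + 88 \cdot \frac{2899}{1180} = -35 + \frac{63778}{295} = \frac{53453}{295}$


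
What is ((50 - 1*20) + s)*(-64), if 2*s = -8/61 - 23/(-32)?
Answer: -118267/61 ≈ -1938.8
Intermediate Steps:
s = 1147/3904 (s = (-8/61 - 23/(-32))/2 = (-8*1/61 - 23*(-1/32))/2 = (-8/61 + 23/32)/2 = (½)*(1147/1952) = 1147/3904 ≈ 0.29380)
((50 - 1*20) + s)*(-64) = ((50 - 1*20) + 1147/3904)*(-64) = ((50 - 20) + 1147/3904)*(-64) = (30 + 1147/3904)*(-64) = (118267/3904)*(-64) = -118267/61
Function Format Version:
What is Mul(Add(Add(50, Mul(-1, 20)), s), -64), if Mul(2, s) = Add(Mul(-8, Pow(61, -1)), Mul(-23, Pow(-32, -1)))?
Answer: Rational(-118267, 61) ≈ -1938.8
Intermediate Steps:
s = Rational(1147, 3904) (s = Mul(Rational(1, 2), Add(Mul(-8, Pow(61, -1)), Mul(-23, Pow(-32, -1)))) = Mul(Rational(1, 2), Add(Mul(-8, Rational(1, 61)), Mul(-23, Rational(-1, 32)))) = Mul(Rational(1, 2), Add(Rational(-8, 61), Rational(23, 32))) = Mul(Rational(1, 2), Rational(1147, 1952)) = Rational(1147, 3904) ≈ 0.29380)
Mul(Add(Add(50, Mul(-1, 20)), s), -64) = Mul(Add(Add(50, Mul(-1, 20)), Rational(1147, 3904)), -64) = Mul(Add(Add(50, -20), Rational(1147, 3904)), -64) = Mul(Add(30, Rational(1147, 3904)), -64) = Mul(Rational(118267, 3904), -64) = Rational(-118267, 61)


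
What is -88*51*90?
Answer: -403920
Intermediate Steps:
-88*51*90 = -4488*90 = -403920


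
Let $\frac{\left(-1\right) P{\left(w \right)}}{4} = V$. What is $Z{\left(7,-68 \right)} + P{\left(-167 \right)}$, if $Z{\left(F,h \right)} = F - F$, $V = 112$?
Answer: $-448$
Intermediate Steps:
$P{\left(w \right)} = -448$ ($P{\left(w \right)} = \left(-4\right) 112 = -448$)
$Z{\left(F,h \right)} = 0$
$Z{\left(7,-68 \right)} + P{\left(-167 \right)} = 0 - 448 = -448$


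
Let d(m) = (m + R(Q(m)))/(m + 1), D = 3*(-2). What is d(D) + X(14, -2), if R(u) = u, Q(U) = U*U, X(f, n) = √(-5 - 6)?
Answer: -6 + I*√11 ≈ -6.0 + 3.3166*I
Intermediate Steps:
X(f, n) = I*√11 (X(f, n) = √(-11) = I*√11)
D = -6
Q(U) = U²
d(m) = (m + m²)/(1 + m) (d(m) = (m + m²)/(m + 1) = (m + m²)/(1 + m))
d(D) + X(14, -2) = -6 + I*√11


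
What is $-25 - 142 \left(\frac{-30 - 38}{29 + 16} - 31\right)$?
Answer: $\frac{206621}{45} \approx 4591.6$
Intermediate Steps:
$-25 - 142 \left(\frac{-30 - 38}{29 + 16} - 31\right) = -25 - 142 \left(- \frac{68}{45} - 31\right) = -25 - - \frac{207746}{45} = -25 + \frac{207746}{45} = \frac{206621}{45}$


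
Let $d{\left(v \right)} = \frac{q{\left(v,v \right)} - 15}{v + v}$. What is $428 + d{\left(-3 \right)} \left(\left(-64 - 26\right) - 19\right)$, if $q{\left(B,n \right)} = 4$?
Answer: $\frac{1369}{6} \approx 228.17$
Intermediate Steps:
$d{\left(v \right)} = - \frac{11}{2 v}$ ($d{\left(v \right)} = \frac{4 - 15}{v + v} = \frac{4 - 15}{2 v} = - 11 \frac{1}{2 v} = - \frac{11}{2 v}$)
$428 + d{\left(-3 \right)} \left(\left(-64 - 26\right) - 19\right) = 428 + - \frac{11}{2 \left(-3\right)} \left(\left(-64 - 26\right) - 19\right) = 428 + \left(- \frac{11}{2}\right) \left(- \frac{1}{3}\right) \left(-90 - 19\right) = 428 + \frac{11}{6} \left(-109\right) = 428 - \frac{1199}{6} = \frac{1369}{6}$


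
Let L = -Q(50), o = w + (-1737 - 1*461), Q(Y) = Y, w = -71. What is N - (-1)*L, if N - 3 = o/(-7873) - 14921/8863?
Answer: -3376947639/69778399 ≈ -48.395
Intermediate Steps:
o = -2269 (o = -71 + (-1737 - 1*461) = -71 + (-1737 - 461) = -71 - 2198 = -2269)
L = -50 (L = -1*50 = -50)
N = 111972311/69778399 (N = 3 + (-2269/(-7873) - 14921/8863) = 3 + (-2269*(-1/7873) - 14921*1/8863) = 3 + (2269/7873 - 14921/8863) = 3 - 97362886/69778399 = 111972311/69778399 ≈ 1.6047)
N - (-1)*L = 111972311/69778399 - (-1)*(-50) = 111972311/69778399 - 1*50 = 111972311/69778399 - 50 = -3376947639/69778399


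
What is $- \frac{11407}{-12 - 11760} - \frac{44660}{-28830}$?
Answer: $\frac{28486711}{11312892} \approx 2.5181$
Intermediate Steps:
$- \frac{11407}{-12 - 11760} - \frac{44660}{-28830} = - \frac{11407}{-12 - 11760} - - \frac{4466}{2883} = - \frac{11407}{-11772} + \frac{4466}{2883} = \left(-11407\right) \left(- \frac{1}{11772}\right) + \frac{4466}{2883} = \frac{11407}{11772} + \frac{4466}{2883} = \frac{28486711}{11312892}$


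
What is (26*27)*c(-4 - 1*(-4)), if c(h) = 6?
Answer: 4212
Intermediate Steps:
(26*27)*c(-4 - 1*(-4)) = (26*27)*6 = 702*6 = 4212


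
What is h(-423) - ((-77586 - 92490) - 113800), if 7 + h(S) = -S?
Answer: 284292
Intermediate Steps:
h(S) = -7 - S
h(-423) - ((-77586 - 92490) - 113800) = (-7 - 1*(-423)) - ((-77586 - 92490) - 113800) = (-7 + 423) - (-170076 - 113800) = 416 - 1*(-283876) = 416 + 283876 = 284292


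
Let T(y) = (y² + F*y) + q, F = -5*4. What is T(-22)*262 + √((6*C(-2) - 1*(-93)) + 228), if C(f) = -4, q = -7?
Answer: 240254 + 3*√33 ≈ 2.4027e+5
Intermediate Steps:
F = -20
T(y) = -7 + y² - 20*y (T(y) = (y² - 20*y) - 7 = -7 + y² - 20*y)
T(-22)*262 + √((6*C(-2) - 1*(-93)) + 228) = (-7 + (-22)² - 20*(-22))*262 + √((6*(-4) - 1*(-93)) + 228) = (-7 + 484 + 440)*262 + √((-24 + 93) + 228) = 917*262 + √(69 + 228) = 240254 + √297 = 240254 + 3*√33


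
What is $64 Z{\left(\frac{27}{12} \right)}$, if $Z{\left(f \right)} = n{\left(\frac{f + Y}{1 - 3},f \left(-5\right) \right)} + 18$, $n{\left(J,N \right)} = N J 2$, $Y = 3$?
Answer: $4932$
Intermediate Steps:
$n{\left(J,N \right)} = 2 J N$ ($n{\left(J,N \right)} = J N 2 = 2 J N$)
$Z{\left(f \right)} = 18 - 10 f \left(- \frac{3}{2} - \frac{f}{2}\right)$ ($Z{\left(f \right)} = 2 \frac{f + 3}{1 - 3} f \left(-5\right) + 18 = 2 \frac{3 + f}{-2} \left(- 5 f\right) + 18 = 2 \left(3 + f\right) \left(- \frac{1}{2}\right) \left(- 5 f\right) + 18 = 2 \left(- \frac{3}{2} - \frac{f}{2}\right) \left(- 5 f\right) + 18 = - 10 f \left(- \frac{3}{2} - \frac{f}{2}\right) + 18 = 18 - 10 f \left(- \frac{3}{2} - \frac{f}{2}\right)$)
$64 Z{\left(\frac{27}{12} \right)} = 64 \left(18 + 5 \cdot \frac{27}{12} \left(3 + \frac{27}{12}\right)\right) = 64 \left(18 + 5 \cdot 27 \cdot \frac{1}{12} \left(3 + 27 \cdot \frac{1}{12}\right)\right) = 64 \left(18 + 5 \cdot \frac{9}{4} \left(3 + \frac{9}{4}\right)\right) = 64 \left(18 + 5 \cdot \frac{9}{4} \cdot \frac{21}{4}\right) = 64 \left(18 + \frac{945}{16}\right) = 64 \cdot \frac{1233}{16} = 4932$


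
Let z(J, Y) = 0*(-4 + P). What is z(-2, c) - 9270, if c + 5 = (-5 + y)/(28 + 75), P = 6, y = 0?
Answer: -9270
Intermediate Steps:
c = -520/103 (c = -5 + (-5 + 0)/(28 + 75) = -5 - 5/103 = -520/103 ≈ -5.0485)
z(J, Y) = 0 (z(J, Y) = 0*(-4 + 6) = 0*2 = 0)
z(-2, c) - 9270 = 0 - 9270 = -9270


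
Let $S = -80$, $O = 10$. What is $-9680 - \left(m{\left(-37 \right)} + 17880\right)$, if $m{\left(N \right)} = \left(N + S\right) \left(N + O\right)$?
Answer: $-30719$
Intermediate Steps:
$m{\left(N \right)} = \left(-80 + N\right) \left(10 + N\right)$ ($m{\left(N \right)} = \left(N - 80\right) \left(N + 10\right) = \left(-80 + N\right) \left(10 + N\right)$)
$-9680 - \left(m{\left(-37 \right)} + 17880\right) = -9680 - \left(\left(-800 + \left(-37\right)^{2} - -2590\right) + 17880\right) = -9680 - \left(\left(-800 + 1369 + 2590\right) + 17880\right) = -9680 - \left(3159 + 17880\right) = -9680 - 21039 = -30719$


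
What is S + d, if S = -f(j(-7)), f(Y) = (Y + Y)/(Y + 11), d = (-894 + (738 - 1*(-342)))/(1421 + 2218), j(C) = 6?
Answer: -13502/20621 ≈ -0.65477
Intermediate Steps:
d = 62/1213 (d = (-894 + (738 + 342))/3639 = (-894 + 1080)*(1/3639) = 186*(1/3639) = 62/1213 ≈ 0.051113)
f(Y) = 2*Y/(11 + Y) (f(Y) = (2*Y)/(11 + Y) = 2*Y/(11 + Y))
S = -12/17 (S = -2*6/(11 + 6) = -2*6/17 = -1*12/17 = -12/17 ≈ -0.70588)
S + d = -12/17 + 62/1213 = -13502/20621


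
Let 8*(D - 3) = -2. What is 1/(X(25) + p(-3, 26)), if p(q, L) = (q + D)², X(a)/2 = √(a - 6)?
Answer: -16/19455 + 512*√19/19455 ≈ 0.11389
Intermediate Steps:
D = 11/4 (D = 3 + (⅛)*(-2) = 3 - ¼ = 11/4 ≈ 2.7500)
X(a) = 2*√(-6 + a) (X(a) = 2*√(a - 6) = 2*√(-6 + a))
p(q, L) = (11/4 + q)² (p(q, L) = (q + 11/4)² = (11/4 + q)²)
1/(X(25) + p(-3, 26)) = 1/(2*√(-6 + 25) + (11 + 4*(-3))²/16) = 1/(2*√19 + (11 - 12)²/16) = 1/(2*√19 + (1/16)*(-1)²) = 1/(2*√19 + (1/16)*1) = 1/(2*√19 + 1/16) = 1/(1/16 + 2*√19)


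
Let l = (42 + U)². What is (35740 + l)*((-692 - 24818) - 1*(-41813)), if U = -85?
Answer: 612813467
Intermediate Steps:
l = 1849 (l = (42 - 85)² = (-43)² = 1849)
(35740 + l)*((-692 - 24818) - 1*(-41813)) = (35740 + 1849)*((-692 - 24818) - 1*(-41813)) = 37589*(-25510 + 41813) = 37589*16303 = 612813467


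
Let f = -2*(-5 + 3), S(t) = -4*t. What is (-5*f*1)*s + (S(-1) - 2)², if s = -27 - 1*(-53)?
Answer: -516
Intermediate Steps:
s = 26 (s = -27 + 53 = 26)
f = 4 (f = -2*(-2) = 4)
(-5*f*1)*s + (S(-1) - 2)² = (-5*4*1)*26 + (-4*(-1) - 2)² = -20*1*26 + (4 - 2)² = -20*26 + 2² = -520 + 4 = -516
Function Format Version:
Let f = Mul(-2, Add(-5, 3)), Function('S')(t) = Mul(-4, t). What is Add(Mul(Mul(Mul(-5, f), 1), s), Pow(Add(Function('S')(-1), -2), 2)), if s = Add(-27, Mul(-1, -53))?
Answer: -516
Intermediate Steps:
s = 26 (s = Add(-27, 53) = 26)
f = 4 (f = Mul(-2, -2) = 4)
Add(Mul(Mul(Mul(-5, f), 1), s), Pow(Add(Function('S')(-1), -2), 2)) = Add(Mul(Mul(Mul(-5, 4), 1), 26), Pow(Add(Mul(-4, -1), -2), 2)) = Add(Mul(Mul(-20, 1), 26), Pow(Add(4, -2), 2)) = Add(Mul(-20, 26), Pow(2, 2)) = Add(-520, 4) = -516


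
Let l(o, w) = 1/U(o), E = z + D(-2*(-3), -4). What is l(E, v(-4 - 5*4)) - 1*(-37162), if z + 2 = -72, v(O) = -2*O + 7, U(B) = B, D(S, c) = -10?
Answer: 3121607/84 ≈ 37162.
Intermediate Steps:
v(O) = 7 - 2*O
z = -74 (z = -2 - 72 = -74)
E = -84 (E = -74 - 10 = -84)
l(o, w) = 1/o
l(E, v(-4 - 5*4)) - 1*(-37162) = 1/(-84) - 1*(-37162) = -1/84 + 37162 = 3121607/84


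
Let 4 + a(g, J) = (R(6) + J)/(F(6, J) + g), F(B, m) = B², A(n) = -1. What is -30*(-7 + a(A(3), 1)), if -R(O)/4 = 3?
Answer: 2376/7 ≈ 339.43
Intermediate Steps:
R(O) = -12 (R(O) = -4*3 = -12)
a(g, J) = -4 + (-12 + J)/(36 + g) (a(g, J) = -4 + (-12 + J)/(6² + g) = -4 + (-12 + J)/(36 + g))
-30*(-7 + a(A(3), 1)) = -30*(-7 + (-156 + 1 - 4*(-1))/(36 - 1)) = -30*(-7 + (-156 + 1 + 4)/35) = -30*(-7 + (1/35)*(-151)) = -30*(-7 - 151/35) = -30*(-396/35) = 2376/7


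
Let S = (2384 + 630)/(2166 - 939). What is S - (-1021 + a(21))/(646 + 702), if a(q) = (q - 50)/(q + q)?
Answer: 24810269/7718648 ≈ 3.2143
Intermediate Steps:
a(q) = (-50 + q)/(2*q) (a(q) = (-50 + q)/((2*q)) = (-50 + q)*(1/(2*q)) = (-50 + q)/(2*q))
S = 3014/1227 ≈ 2.4564
S - (-1021 + a(21))/(646 + 702) = 3014/1227 - (-1021 + (½)*(-50 + 21)/21)/(646 + 702) = 3014/1227 - (-1021 + (½)*(1/21)*(-29))/1348 = 3014/1227 - (-1021 - 29/42)/1348 = 3014/1227 - (-42911)/(42*1348) = 3014/1227 - 1*(-42911/56616) = 3014/1227 + 42911/56616 = 24810269/7718648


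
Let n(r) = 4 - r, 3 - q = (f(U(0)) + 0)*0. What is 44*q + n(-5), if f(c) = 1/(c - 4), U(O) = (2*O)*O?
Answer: 141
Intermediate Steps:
U(O) = 2*O**2
f(c) = 1/(-4 + c)
q = 3 (q = 3 - (1/(-4 + 2*0**2) + 0)*0 = 3 - (1/(-4 + 2*0) + 0)*0 = 3 - (1/(-4 + 0) + 0)*0 = 3 - (1/(-4) + 0)*0 = 3 - (-1/4 + 0)*0 = 3 - (-1)*0/4 = 3 - 1*0 = 3 + 0 = 3)
44*q + n(-5) = 44*3 + (4 - 1*(-5)) = 132 + (4 + 5) = 132 + 9 = 141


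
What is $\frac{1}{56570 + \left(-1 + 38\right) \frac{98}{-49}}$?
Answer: $\frac{1}{56496} \approx 1.77 \cdot 10^{-5}$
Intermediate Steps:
$\frac{1}{56570 + \left(-1 + 38\right) \frac{98}{-49}} = \frac{1}{56570 + 37 \cdot 98 \left(- \frac{1}{49}\right)} = \frac{1}{56570 + 37 \left(-2\right)} = \frac{1}{56570 - 74} = \frac{1}{56496}$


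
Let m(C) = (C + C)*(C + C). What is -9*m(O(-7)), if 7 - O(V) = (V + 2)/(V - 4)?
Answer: -186624/121 ≈ -1542.3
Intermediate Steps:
O(V) = 7 - (2 + V)/(-4 + V) (O(V) = 7 - (V + 2)/(V - 4) = 7 - (2 + V)/(-4 + V))
m(C) = 4*C² (m(C) = (2*C)*(2*C) = 4*C²)
-9*m(O(-7)) = -36*(6*(-5 - 7)/(-4 - 7))² = -36*(6*(-12)/(-11))² = -36*(6*(-1/11)*(-12))² = -36*(72/11)² = -36*5184/121 = -9*20736/121 = -186624/121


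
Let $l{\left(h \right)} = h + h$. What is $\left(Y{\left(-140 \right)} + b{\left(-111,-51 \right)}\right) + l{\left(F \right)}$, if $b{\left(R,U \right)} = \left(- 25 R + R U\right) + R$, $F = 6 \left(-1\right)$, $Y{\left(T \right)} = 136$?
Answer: $8449$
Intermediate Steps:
$F = -6$
$l{\left(h \right)} = 2 h$
$b{\left(R,U \right)} = - 24 R + R U$
$\left(Y{\left(-140 \right)} + b{\left(-111,-51 \right)}\right) + l{\left(F \right)} = \left(136 - 111 \left(-24 - 51\right)\right) + 2 \left(-6\right) = \left(136 - -8325\right) - 12 = \left(136 + 8325\right) - 12 = 8461 - 12 = 8449$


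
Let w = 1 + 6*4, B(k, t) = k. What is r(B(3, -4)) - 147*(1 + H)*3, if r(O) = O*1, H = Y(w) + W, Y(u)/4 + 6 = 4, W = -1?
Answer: 3531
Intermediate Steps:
w = 25 (w = 1 + 24 = 25)
Y(u) = -8 (Y(u) = -24 + 4*4 = -24 + 16 = -8)
H = -9 (H = -8 - 1 = -9)
r(O) = O
r(B(3, -4)) - 147*(1 + H)*3 = 3 - 147*(1 - 9)*3 = 3 - (-1176)*3 = 3 - 147*(-24) = 3 + 3528 = 3531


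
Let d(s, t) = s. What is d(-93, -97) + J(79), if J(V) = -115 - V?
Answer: -287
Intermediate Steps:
d(-93, -97) + J(79) = -93 + (-115 - 1*79) = -93 + (-115 - 79) = -93 - 194 = -287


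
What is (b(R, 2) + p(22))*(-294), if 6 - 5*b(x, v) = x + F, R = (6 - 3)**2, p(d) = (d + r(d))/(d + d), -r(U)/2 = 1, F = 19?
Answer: 63798/55 ≈ 1160.0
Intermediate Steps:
r(U) = -2 (r(U) = -2*1 = -2)
p(d) = (-2 + d)/(2*d) (p(d) = (d - 2)/(d + d) = (-2 + d)/((2*d)) = (-2 + d)*(1/(2*d)) = (-2 + d)/(2*d))
R = 9 (R = 3**2 = 9)
b(x, v) = -13/5 - x/5 (b(x, v) = 6/5 - (x + 19)/5 = 6/5 - (19 + x)/5 = 6/5 + (-19/5 - x/5) = -13/5 - x/5)
(b(R, 2) + p(22))*(-294) = ((-13/5 - 1/5*9) + (1/2)*(-2 + 22)/22)*(-294) = ((-13/5 - 9/5) + (1/2)*(1/22)*20)*(-294) = (-22/5 + 5/11)*(-294) = -217/55*(-294) = 63798/55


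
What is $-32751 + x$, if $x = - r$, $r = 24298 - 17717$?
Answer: $-39332$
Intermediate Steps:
$r = 6581$ ($r = 24298 - 17717 = 6581$)
$x = -6581$ ($x = \left(-1\right) 6581 = -6581$)
$-32751 + x = -32751 - 6581 = -39332$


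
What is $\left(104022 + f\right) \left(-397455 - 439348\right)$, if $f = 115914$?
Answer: $-184043104608$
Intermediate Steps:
$\left(104022 + f\right) \left(-397455 - 439348\right) = \left(104022 + 115914\right) \left(-397455 - 439348\right) = 219936 \left(-836803\right) = -184043104608$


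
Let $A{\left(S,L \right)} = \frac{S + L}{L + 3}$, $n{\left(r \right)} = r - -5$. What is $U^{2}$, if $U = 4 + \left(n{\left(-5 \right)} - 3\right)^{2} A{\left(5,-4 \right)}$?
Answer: $25$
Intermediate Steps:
$n{\left(r \right)} = 5 + r$ ($n{\left(r \right)} = r + 5 = 5 + r$)
$A{\left(S,L \right)} = \frac{L + S}{3 + L}$
$U = -5$ ($U = 4 + \left(\left(5 - 5\right) - 3\right)^{2} \frac{-4 + 5}{3 - 4} = 4 + \left(0 - 3\right)^{2} \frac{1}{-1} \cdot 1 = 4 + \left(-3\right)^{2} \left(\left(-1\right) 1\right) = 4 + 9 \left(-1\right) = 4 - 9 = -5$)
$U^{2} = \left(-5\right)^{2} = 25$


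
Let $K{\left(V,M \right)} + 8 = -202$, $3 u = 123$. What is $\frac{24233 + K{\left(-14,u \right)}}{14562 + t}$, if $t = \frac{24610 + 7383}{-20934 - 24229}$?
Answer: $\frac{1084950749}{657631613} \approx 1.6498$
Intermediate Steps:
$u = 41$ ($u = \frac{1}{3} \cdot 123 = 41$)
$K{\left(V,M \right)} = -210$ ($K{\left(V,M \right)} = -8 - 202 = -210$)
$t = - \frac{31993}{45163}$ ($t = \frac{31993}{-45163} = 31993 \left(- \frac{1}{45163}\right) = - \frac{31993}{45163} \approx -0.70839$)
$\frac{24233 + K{\left(-14,u \right)}}{14562 + t} = \frac{24233 - 210}{14562 - \frac{31993}{45163}} = \frac{24023}{\frac{657631613}{45163}} = 24023 \cdot \frac{45163}{657631613} = \frac{1084950749}{657631613}$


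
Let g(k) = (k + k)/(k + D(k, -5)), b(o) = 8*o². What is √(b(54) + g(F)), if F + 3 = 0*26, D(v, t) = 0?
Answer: √23330 ≈ 152.74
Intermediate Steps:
F = -3 (F = -3 + 0*26 = -3 + 0 = -3)
g(k) = 2 (g(k) = (k + k)/(k + 0) = (2*k)/k = 2)
√(b(54) + g(F)) = √(8*54² + 2) = √(8*2916 + 2) = √(23328 + 2) = √23330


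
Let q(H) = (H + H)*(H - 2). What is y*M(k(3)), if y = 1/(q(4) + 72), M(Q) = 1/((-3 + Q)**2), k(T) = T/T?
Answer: 1/352 ≈ 0.0028409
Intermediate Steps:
k(T) = 1
q(H) = 2*H*(-2 + H) (q(H) = (2*H)*(-2 + H) = 2*H*(-2 + H))
M(Q) = (-3 + Q)**(-2)
y = 1/88 (y = 1/(2*4*(-2 + 4) + 72) = 1/(2*4*2 + 72) = 1/(16 + 72) = 1/88 ≈ 0.011364)
y*M(k(3)) = 1/(88*(-3 + 1)**2) = (1/88)/(-2)**2 = (1/88)*(1/4) = 1/352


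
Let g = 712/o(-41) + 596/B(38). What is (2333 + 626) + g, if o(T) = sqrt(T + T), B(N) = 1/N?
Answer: 25607 - 356*I*sqrt(82)/41 ≈ 25607.0 - 78.627*I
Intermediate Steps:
o(T) = sqrt(2)*sqrt(T) (o(T) = sqrt(2*T) = sqrt(2)*sqrt(T))
g = 22648 - 356*I*sqrt(82)/41 (g = 712/((sqrt(2)*sqrt(-41))) + 596/(1/38) = 712/((sqrt(2)*(I*sqrt(41)))) + 596/(1/38) = 712/((I*sqrt(82))) + 596*38 = 712*(-I*sqrt(82)/82) + 22648 = -356*I*sqrt(82)/41 + 22648 = 22648 - 356*I*sqrt(82)/41 ≈ 22648.0 - 78.627*I)
(2333 + 626) + g = (2333 + 626) + (22648 - 356*I*sqrt(82)/41) = 2959 + (22648 - 356*I*sqrt(82)/41) = 25607 - 356*I*sqrt(82)/41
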